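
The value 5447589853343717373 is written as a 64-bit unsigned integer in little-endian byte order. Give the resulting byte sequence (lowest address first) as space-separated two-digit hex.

FD 17 93 EA 1B BA 99 4B

5447589853343717373 in hexadecimal, padded to 64 bits, is 0x4B99BA1BEA9317FD.
Split into bytes (most-significant first): 4B 99 BA 1B EA 93 17 FD.
Little-endian stores the least-significant byte at the lowest address.
So at ascending addresses the bytes are FD 17 93 EA 1B BA 99 4B.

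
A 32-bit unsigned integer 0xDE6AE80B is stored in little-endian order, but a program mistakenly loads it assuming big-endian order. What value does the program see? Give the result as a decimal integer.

Stored little-endian, the bytes at ascending addresses are 0B E8 6A DE.
Read back as big-endian, the last byte is least significant, giving 0x0BE86ADE.
0x0BE86ADE = 199781086.

199781086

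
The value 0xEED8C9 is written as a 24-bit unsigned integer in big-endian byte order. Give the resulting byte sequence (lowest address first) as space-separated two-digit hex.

Split into bytes (most-significant first): EE D8 C9.
Big-endian stores the most-significant byte at the lowest address.
So the memory order matches the most-significant-first order: EE D8 C9.

EE D8 C9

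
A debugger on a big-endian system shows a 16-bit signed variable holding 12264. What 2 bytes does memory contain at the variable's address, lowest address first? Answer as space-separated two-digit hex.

2F E8

12264 in hexadecimal, padded to 16 bits, is 0x2FE8.
Split into bytes (most-significant first): 2F E8.
In big-endian order the high byte comes first in memory.
So the memory order matches the most-significant-first order: 2F E8.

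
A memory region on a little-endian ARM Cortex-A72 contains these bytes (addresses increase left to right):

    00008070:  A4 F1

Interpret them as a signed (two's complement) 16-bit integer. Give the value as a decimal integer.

-3676

Little-endian: lowest address holds the least-significant byte.
Reassemble most-significant byte first: F1 A4 → 0xF1A4.
Top bit is set, so as a signed 16-bit value this is 0xF1A4 − 2^16 = -3676.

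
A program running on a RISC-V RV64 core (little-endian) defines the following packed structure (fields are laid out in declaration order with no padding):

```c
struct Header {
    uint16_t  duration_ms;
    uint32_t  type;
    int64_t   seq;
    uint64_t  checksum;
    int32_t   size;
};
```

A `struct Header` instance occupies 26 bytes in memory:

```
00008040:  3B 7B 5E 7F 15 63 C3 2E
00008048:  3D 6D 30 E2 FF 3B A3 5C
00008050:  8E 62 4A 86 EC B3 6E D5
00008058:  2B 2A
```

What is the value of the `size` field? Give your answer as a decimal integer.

`size` follows `duration_ms` (2 B), `type` (4 B), `seq` (8 B), `checksum` (8 B), so it starts at offset 2 + 4 + 8 + 8 = 22 and occupies 4 bytes.
Bytes at offsets 22..25: 6E D5 2B 2A.
In little-endian order the low byte comes first in memory.
Reassemble most-significant byte first: 2A 2B D5 6E → 0x2A2BD56E.
0x2A2BD56E = 707515758.

707515758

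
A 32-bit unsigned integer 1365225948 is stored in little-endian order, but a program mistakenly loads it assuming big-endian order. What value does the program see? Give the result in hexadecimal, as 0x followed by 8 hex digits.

1365225948 in 32-bit hexadecimal is 0x515FB1DC.
Stored little-endian, the bytes at ascending addresses are DC B1 5F 51.
Read back as big-endian, the last byte is least significant, giving 0xDCB15F51.

0xDCB15F51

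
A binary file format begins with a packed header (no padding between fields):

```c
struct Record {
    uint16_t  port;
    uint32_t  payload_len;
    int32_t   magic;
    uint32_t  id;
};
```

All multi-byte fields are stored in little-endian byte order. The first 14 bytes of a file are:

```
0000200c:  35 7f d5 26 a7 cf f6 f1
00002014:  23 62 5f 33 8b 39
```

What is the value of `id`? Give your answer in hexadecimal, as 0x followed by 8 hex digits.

0x398B335F

`id` follows `port` (2 B), `payload_len` (4 B), `magic` (4 B), so it starts at offset 2 + 4 + 4 = 10 and occupies 4 bytes.
Bytes at offsets 10..13: 5F 33 8B 39.
Little-endian stores the least-significant byte at the lowest address.
Reassemble most-significant byte first: 39 8B 33 5F → 0x398B335F.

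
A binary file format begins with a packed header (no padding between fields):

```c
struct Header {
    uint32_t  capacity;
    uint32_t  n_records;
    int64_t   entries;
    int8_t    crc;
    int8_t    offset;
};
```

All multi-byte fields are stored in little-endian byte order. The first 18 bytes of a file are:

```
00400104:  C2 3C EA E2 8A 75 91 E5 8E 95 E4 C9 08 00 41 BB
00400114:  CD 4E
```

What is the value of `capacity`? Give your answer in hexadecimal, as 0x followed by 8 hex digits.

0xE2EA3CC2

`capacity` is the first field, at byte offset 0, occupying 4 bytes.
Bytes at offsets 0..3: C2 3C EA E2.
Little-endian: lowest address holds the least-significant byte.
Reassemble most-significant byte first: E2 EA 3C C2 → 0xE2EA3CC2.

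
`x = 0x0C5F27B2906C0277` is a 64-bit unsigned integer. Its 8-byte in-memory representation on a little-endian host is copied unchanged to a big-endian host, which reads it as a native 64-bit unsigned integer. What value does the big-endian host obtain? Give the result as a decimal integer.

Stored little-endian, the bytes at ascending addresses are 77 02 6C 90 B2 27 5F 0C.
Read back as big-endian, the last byte is least significant, giving 0x77026C90B2275F0C.
0x77026C90B2275F0C = 8575536009186860812.

8575536009186860812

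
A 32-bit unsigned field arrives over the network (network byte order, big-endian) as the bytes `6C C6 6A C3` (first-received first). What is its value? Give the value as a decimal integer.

In big-endian order the high byte comes first in memory.
The bytes are already most-significant first: 0x6CC66AC3.
0x6CC66AC3 = 1824942787.

1824942787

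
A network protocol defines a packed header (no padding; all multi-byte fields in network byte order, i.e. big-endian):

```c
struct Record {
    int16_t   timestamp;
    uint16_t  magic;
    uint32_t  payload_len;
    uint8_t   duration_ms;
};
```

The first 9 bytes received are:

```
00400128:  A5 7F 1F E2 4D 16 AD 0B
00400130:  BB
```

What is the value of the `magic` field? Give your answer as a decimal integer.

8162

`magic` follows `timestamp` (2 bytes), so it starts at byte offset 2 and occupies 2 bytes.
Bytes at offsets 2..3: 1F E2.
Big-endian: lowest address holds the most-significant byte.
The bytes are already most-significant first: 0x1FE2.
0x1FE2 = 8162.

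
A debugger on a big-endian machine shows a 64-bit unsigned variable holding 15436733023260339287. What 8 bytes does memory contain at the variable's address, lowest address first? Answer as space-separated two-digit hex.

15436733023260339287 in hexadecimal, padded to 64 bits, is 0xD63A4AE5B7F96C57.
Split into bytes (most-significant first): D6 3A 4A E5 B7 F9 6C 57.
Big-endian: lowest address holds the most-significant byte.
So the memory order matches the most-significant-first order: D6 3A 4A E5 B7 F9 6C 57.

D6 3A 4A E5 B7 F9 6C 57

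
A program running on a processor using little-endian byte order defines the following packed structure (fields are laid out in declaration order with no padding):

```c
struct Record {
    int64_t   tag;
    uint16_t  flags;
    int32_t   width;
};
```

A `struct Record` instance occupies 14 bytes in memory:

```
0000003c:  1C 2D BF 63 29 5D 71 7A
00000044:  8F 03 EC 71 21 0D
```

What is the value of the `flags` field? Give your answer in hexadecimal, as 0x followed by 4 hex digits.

`flags` follows `tag` (8 bytes), so it starts at byte offset 8 and occupies 2 bytes.
Bytes at offsets 8..9: 8F 03.
In little-endian order the low byte comes first in memory.
Reassemble most-significant byte first: 03 8F → 0x038F.

0x038F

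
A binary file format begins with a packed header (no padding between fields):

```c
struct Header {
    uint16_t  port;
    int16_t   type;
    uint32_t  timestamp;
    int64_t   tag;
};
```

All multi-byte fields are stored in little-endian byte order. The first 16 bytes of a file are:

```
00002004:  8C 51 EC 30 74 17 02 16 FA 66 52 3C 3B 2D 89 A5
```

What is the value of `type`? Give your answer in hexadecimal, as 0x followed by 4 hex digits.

`type` follows `port` (2 bytes), so it starts at byte offset 2 and occupies 2 bytes.
Bytes at offsets 2..3: EC 30.
Little-endian stores the least-significant byte at the lowest address.
Reassemble most-significant byte first: 30 EC → 0x30EC.

0x30EC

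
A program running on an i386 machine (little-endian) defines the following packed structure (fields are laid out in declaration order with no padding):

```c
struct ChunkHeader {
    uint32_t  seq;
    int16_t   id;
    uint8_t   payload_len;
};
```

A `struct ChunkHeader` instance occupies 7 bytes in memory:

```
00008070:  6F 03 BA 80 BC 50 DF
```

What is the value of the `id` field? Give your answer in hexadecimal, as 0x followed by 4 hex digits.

`id` follows `seq` (4 bytes), so it starts at byte offset 4 and occupies 2 bytes.
Bytes at offsets 4..5: BC 50.
Little-endian: lowest address holds the least-significant byte.
Reassemble most-significant byte first: 50 BC → 0x50BC.

0x50BC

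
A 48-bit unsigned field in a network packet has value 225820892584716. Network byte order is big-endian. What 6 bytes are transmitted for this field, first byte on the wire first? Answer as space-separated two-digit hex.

225820892584716 in hexadecimal, padded to 48 bits, is 0xCD620615DB0C.
Split into bytes (most-significant first): CD 62 06 15 DB 0C.
Big-endian: lowest address holds the most-significant byte.
So the memory order matches the most-significant-first order: CD 62 06 15 DB 0C.

CD 62 06 15 DB 0C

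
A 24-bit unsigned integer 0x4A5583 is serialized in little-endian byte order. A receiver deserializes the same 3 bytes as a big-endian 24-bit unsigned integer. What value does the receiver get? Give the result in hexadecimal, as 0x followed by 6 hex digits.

0x83554A

Stored little-endian, the bytes at ascending addresses are 83 55 4A.
Read back as big-endian, the last byte is least significant, giving 0x83554A.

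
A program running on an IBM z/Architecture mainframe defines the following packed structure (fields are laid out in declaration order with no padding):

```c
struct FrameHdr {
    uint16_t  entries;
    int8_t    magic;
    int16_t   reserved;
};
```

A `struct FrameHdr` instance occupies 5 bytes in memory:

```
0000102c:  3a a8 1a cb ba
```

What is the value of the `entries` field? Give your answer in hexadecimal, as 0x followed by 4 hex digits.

`entries` is the first field, at byte offset 0, occupying 2 bytes.
Bytes at offsets 0..1: 3A A8.
Big-endian stores the most-significant byte at the lowest address.
The bytes are already most-significant first: 0x3AA8.

0x3AA8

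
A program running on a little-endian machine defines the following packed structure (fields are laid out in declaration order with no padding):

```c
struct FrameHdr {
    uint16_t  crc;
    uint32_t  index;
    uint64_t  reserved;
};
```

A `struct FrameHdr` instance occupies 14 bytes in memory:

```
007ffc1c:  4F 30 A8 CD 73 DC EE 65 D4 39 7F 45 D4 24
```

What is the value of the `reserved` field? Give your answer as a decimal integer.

`reserved` follows `crc` (2 B), `index` (4 B), so it starts at offset 2 + 4 = 6 and occupies 8 bytes.
Bytes at offsets 6..13: EE 65 D4 39 7F 45 D4 24.
In little-endian order the low byte comes first in memory.
Reassemble most-significant byte first: 24 D4 45 7F 39 D4 65 EE → 0x24D4457F39D465EE.
0x24D4457F39D465EE = 2653822493161448942.

2653822493161448942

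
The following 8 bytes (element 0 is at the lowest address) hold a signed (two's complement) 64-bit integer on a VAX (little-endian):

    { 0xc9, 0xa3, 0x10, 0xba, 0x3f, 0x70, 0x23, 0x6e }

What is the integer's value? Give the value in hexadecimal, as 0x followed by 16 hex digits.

Little-endian stores the least-significant byte at the lowest address.
Reassemble most-significant byte first: 6E 23 70 3F BA 10 A3 C9 → 0x6E23703FBA10A3C9.

0x6E23703FBA10A3C9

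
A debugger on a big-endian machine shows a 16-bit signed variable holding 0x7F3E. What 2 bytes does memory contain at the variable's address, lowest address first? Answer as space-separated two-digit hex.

7F 3E

Split into bytes (most-significant first): 7F 3E.
Big-endian stores the most-significant byte at the lowest address.
So the memory order matches the most-significant-first order: 7F 3E.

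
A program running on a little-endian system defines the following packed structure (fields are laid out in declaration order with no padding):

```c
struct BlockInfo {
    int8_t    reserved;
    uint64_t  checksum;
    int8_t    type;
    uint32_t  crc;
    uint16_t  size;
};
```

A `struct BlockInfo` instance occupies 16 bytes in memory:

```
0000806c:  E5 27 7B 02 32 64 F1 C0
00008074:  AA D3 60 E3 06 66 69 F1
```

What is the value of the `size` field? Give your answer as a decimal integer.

`size` follows `reserved` (1 B), `checksum` (8 B), `type` (1 B), `crc` (4 B), so it starts at offset 1 + 8 + 1 + 4 = 14 and occupies 2 bytes.
Bytes at offsets 14..15: 69 F1.
In little-endian order the low byte comes first in memory.
Reassemble most-significant byte first: F1 69 → 0xF169.
0xF169 = 61801.

61801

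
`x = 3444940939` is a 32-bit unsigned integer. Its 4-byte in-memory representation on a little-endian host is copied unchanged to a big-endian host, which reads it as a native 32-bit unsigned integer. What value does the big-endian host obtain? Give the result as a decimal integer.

3444940939 in 32-bit hexadecimal is 0xCD55A08B.
Stored little-endian, the bytes at ascending addresses are 8B A0 55 CD.
Read back as big-endian, the last byte is least significant, giving 0x8BA055CD.
0x8BA055CD = 2342540749.

2342540749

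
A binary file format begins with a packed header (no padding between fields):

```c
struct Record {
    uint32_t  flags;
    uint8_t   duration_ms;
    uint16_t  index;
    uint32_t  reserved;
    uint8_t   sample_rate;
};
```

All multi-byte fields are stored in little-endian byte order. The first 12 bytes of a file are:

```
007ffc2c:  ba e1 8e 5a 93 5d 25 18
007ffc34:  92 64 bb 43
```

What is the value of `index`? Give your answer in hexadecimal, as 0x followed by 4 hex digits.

0x255D

`index` follows `flags` (4 B), `duration_ms` (1 B), so it starts at offset 4 + 1 = 5 and occupies 2 bytes.
Bytes at offsets 5..6: 5D 25.
Little-endian stores the least-significant byte at the lowest address.
Reassemble most-significant byte first: 25 5D → 0x255D.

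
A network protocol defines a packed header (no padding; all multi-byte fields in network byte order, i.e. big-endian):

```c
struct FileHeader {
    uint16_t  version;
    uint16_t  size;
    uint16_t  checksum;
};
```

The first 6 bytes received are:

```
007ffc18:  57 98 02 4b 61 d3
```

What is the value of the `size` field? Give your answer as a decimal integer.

587

`size` follows `version` (2 bytes), so it starts at byte offset 2 and occupies 2 bytes.
Bytes at offsets 2..3: 02 4B.
Big-endian: lowest address holds the most-significant byte.
The bytes are already most-significant first: 0x024B.
0x024B = 587.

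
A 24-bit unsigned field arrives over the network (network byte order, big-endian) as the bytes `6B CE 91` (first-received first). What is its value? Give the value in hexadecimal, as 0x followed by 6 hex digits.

0x6BCE91

In big-endian order the high byte comes first in memory.
The bytes are already most-significant first: 0x6BCE91.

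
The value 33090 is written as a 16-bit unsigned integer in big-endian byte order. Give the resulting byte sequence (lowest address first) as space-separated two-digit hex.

81 42

33090 in hexadecimal, padded to 16 bits, is 0x8142.
Split into bytes (most-significant first): 81 42.
In big-endian order the high byte comes first in memory.
So the memory order matches the most-significant-first order: 81 42.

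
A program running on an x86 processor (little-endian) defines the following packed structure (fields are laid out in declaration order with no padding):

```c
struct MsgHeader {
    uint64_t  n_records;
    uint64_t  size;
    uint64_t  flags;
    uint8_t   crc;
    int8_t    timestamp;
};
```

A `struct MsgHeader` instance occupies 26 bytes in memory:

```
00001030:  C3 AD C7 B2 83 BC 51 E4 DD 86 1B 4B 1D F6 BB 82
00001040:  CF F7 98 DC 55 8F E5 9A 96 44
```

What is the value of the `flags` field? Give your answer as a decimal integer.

`flags` follows `n_records` (8 B), `size` (8 B), so it starts at offset 8 + 8 = 16 and occupies 8 bytes.
Bytes at offsets 16..23: CF F7 98 DC 55 8F E5 9A.
Little-endian stores the least-significant byte at the lowest address.
Reassemble most-significant byte first: 9A E5 8F 55 DC 98 F7 CF → 0x9AE58F55DC98F7CF.
0x9AE58F55DC98F7CF = 11161484850443646927.

11161484850443646927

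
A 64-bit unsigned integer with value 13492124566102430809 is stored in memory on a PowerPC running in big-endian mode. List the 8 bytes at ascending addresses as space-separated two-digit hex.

BB 3D A7 CE FB DB 54 59

13492124566102430809 in hexadecimal, padded to 64 bits, is 0xBB3DA7CEFBDB5459.
Split into bytes (most-significant first): BB 3D A7 CE FB DB 54 59.
In big-endian order the high byte comes first in memory.
So the memory order matches the most-significant-first order: BB 3D A7 CE FB DB 54 59.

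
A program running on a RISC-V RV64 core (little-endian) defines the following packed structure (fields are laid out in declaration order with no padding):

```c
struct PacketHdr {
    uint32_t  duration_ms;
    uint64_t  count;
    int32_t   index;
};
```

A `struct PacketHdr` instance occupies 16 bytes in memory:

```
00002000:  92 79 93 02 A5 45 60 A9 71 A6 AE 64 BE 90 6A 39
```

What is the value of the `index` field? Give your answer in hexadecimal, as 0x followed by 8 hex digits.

0x396A90BE

`index` follows `duration_ms` (4 B), `count` (8 B), so it starts at offset 4 + 8 = 12 and occupies 4 bytes.
Bytes at offsets 12..15: BE 90 6A 39.
In little-endian order the low byte comes first in memory.
Reassemble most-significant byte first: 39 6A 90 BE → 0x396A90BE.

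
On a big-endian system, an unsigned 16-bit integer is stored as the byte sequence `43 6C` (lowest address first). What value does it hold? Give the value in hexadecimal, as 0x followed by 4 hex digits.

In big-endian order the high byte comes first in memory.
The bytes are already most-significant first: 0x436C.

0x436C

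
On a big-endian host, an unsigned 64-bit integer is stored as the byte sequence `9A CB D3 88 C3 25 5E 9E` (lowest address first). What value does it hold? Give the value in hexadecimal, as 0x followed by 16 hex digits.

In big-endian order the high byte comes first in memory.
The bytes are already most-significant first: 0x9ACBD388C3255E9E.

0x9ACBD388C3255E9E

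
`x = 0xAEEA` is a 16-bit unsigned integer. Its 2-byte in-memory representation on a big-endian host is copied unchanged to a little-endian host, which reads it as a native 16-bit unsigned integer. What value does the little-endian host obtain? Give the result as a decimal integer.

Stored big-endian, the bytes at ascending addresses are AE EA.
Read back as little-endian, the first byte is least significant, giving 0xEAAE.
0xEAAE = 60078.

60078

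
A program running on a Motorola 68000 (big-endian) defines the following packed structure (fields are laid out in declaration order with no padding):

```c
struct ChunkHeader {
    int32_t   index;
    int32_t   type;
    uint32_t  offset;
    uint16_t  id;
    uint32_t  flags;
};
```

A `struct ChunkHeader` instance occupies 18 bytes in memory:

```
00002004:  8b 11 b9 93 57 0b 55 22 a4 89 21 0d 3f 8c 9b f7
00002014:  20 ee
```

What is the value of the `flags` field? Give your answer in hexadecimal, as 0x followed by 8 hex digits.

`flags` follows `index` (4 B), `type` (4 B), `offset` (4 B), `id` (2 B), so it starts at offset 4 + 4 + 4 + 2 = 14 and occupies 4 bytes.
Bytes at offsets 14..17: 9B F7 20 EE.
Big-endian: lowest address holds the most-significant byte.
The bytes are already most-significant first: 0x9BF720EE.

0x9BF720EE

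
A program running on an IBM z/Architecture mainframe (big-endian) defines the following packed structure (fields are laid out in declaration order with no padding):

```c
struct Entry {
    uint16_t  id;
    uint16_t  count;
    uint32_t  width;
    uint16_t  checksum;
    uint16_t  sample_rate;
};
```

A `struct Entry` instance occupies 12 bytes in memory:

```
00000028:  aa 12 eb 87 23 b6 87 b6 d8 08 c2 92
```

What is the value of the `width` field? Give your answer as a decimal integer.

599164854

`width` follows `id` (2 B), `count` (2 B), so it starts at offset 2 + 2 = 4 and occupies 4 bytes.
Bytes at offsets 4..7: 23 B6 87 B6.
Big-endian: lowest address holds the most-significant byte.
The bytes are already most-significant first: 0x23B687B6.
0x23B687B6 = 599164854.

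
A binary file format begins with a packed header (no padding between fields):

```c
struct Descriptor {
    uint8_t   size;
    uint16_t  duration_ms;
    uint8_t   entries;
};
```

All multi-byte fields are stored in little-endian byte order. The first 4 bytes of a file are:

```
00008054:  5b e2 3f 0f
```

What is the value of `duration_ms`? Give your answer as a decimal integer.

16354

`duration_ms` follows `size` (1 byte), so it starts at byte offset 1 and occupies 2 bytes.
Bytes at offsets 1..2: E2 3F.
Little-endian: lowest address holds the least-significant byte.
Reassemble most-significant byte first: 3F E2 → 0x3FE2.
0x3FE2 = 16354.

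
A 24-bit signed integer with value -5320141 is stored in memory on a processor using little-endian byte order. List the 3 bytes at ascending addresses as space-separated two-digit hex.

Two's complement of -5320141 in 24 bits: 5320141 = 0x512DCD; invert → 0xAED232; add 1 → 0xAED233.
Split into bytes (most-significant first): AE D2 33.
Little-endian: lowest address holds the least-significant byte.
So at ascending addresses the bytes are 33 D2 AE.

33 D2 AE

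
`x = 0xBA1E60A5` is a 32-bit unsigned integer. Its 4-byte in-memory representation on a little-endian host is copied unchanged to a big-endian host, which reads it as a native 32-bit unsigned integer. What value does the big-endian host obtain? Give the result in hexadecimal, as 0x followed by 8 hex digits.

0xA5601EBA

Stored little-endian, the bytes at ascending addresses are A5 60 1E BA.
Read back as big-endian, the last byte is least significant, giving 0xA5601EBA.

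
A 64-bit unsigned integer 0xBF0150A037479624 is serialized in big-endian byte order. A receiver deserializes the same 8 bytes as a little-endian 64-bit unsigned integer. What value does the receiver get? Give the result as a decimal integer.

2636372936110375359

Stored big-endian, the bytes at ascending addresses are BF 01 50 A0 37 47 96 24.
Read back as little-endian, the first byte is least significant, giving 0x24964737A05001BF.
0x24964737A05001BF = 2636372936110375359.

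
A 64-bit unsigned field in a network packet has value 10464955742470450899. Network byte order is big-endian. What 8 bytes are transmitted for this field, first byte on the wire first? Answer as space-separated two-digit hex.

91 3A FD CD 54 22 AE D3

10464955742470450899 in hexadecimal, padded to 64 bits, is 0x913AFDCD5422AED3.
Split into bytes (most-significant first): 91 3A FD CD 54 22 AE D3.
Big-endian: lowest address holds the most-significant byte.
So the memory order matches the most-significant-first order: 91 3A FD CD 54 22 AE D3.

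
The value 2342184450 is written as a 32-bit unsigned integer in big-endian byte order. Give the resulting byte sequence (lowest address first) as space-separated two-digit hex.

8B 9A E6 02

2342184450 in hexadecimal, padded to 32 bits, is 0x8B9AE602.
Split into bytes (most-significant first): 8B 9A E6 02.
Big-endian stores the most-significant byte at the lowest address.
So the memory order matches the most-significant-first order: 8B 9A E6 02.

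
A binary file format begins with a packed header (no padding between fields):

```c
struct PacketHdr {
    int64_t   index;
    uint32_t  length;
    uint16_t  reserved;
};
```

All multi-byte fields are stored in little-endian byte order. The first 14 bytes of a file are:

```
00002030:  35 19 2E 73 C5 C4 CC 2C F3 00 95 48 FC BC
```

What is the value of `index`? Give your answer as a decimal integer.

3228171385237805365

`index` is the first field, at byte offset 0, occupying 8 bytes.
Bytes at offsets 0..7: 35 19 2E 73 C5 C4 CC 2C.
Little-endian: lowest address holds the least-significant byte.
Reassemble most-significant byte first: 2C CC C4 C5 73 2E 19 35 → 0x2CCCC4C5732E1935.
0x2CCCC4C5732E1935 = 3228171385237805365.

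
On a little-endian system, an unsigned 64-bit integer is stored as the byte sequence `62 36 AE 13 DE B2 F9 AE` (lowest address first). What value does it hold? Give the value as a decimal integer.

In little-endian order the low byte comes first in memory.
Reassemble most-significant byte first: AE F9 B2 DE 13 AE 36 62 → 0xAEF9B2DE13AE3662.
0xAEF9B2DE13AE3662 = 12608305298683082338.

12608305298683082338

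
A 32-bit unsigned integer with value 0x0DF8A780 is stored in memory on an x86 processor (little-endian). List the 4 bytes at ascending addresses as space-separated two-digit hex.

80 A7 F8 0D

Split into bytes (most-significant first): 0D F8 A7 80.
Little-endian stores the least-significant byte at the lowest address.
So at ascending addresses the bytes are 80 A7 F8 0D.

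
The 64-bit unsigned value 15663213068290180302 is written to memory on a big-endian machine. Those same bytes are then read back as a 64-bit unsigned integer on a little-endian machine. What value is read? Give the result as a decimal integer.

14863199697394818777

15663213068290180302 in 64-bit hexadecimal is 0xD95EE94C60B144CE.
Stored big-endian, the bytes at ascending addresses are D9 5E E9 4C 60 B1 44 CE.
Read back as little-endian, the first byte is least significant, giving 0xCE44B1604CE95ED9.
0xCE44B1604CE95ED9 = 14863199697394818777.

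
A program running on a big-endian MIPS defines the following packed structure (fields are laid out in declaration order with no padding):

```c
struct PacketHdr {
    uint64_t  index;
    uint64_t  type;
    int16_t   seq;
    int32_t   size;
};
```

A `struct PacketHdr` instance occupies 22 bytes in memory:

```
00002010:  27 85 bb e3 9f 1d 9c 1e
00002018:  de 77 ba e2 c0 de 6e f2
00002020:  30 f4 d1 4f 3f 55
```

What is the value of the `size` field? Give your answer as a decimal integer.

`size` follows `index` (8 B), `type` (8 B), `seq` (2 B), so it starts at offset 8 + 8 + 2 = 18 and occupies 4 bytes.
Bytes at offsets 18..21: D1 4F 3F 55.
In big-endian order the high byte comes first in memory.
The bytes are already most-significant first: 0xD14F3F55.
Top bit is set, so as a signed 32-bit value this is 0xD14F3F55 − 2^32 = -783335595.

-783335595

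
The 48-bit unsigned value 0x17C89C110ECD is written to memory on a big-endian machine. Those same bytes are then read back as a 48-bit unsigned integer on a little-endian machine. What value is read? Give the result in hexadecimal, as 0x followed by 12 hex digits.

0xCD0E119CC817

Stored big-endian, the bytes at ascending addresses are 17 C8 9C 11 0E CD.
Read back as little-endian, the first byte is least significant, giving 0xCD0E119CC817.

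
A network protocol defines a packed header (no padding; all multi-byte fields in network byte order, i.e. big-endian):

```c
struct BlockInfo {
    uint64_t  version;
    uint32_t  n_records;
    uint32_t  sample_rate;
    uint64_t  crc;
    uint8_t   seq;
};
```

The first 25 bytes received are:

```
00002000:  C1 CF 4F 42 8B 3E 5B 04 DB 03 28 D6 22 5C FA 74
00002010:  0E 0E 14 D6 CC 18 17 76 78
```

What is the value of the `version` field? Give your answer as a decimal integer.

13965468116721752836

`version` is the first field, at byte offset 0, occupying 8 bytes.
Bytes at offsets 0..7: C1 CF 4F 42 8B 3E 5B 04.
Big-endian stores the most-significant byte at the lowest address.
The bytes are already most-significant first: 0xC1CF4F428B3E5B04.
0xC1CF4F428B3E5B04 = 13965468116721752836.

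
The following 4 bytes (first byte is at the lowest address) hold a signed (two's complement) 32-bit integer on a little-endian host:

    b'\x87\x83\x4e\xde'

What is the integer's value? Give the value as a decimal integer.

In little-endian order the low byte comes first in memory.
Reassemble most-significant byte first: DE 4E 83 87 → 0xDE4E8387.
Top bit is set, so as a signed 32-bit value this is 0xDE4E8387 − 2^32 = -565279865.

-565279865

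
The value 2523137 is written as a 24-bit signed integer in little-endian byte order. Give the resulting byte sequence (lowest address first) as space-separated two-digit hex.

01 80 26

2523137 in hexadecimal, padded to 24 bits, is 0x268001.
Split into bytes (most-significant first): 26 80 01.
Little-endian: lowest address holds the least-significant byte.
So at ascending addresses the bytes are 01 80 26.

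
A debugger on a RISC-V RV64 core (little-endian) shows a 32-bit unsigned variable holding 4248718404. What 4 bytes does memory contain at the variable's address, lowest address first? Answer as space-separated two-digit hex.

4248718404 in hexadecimal, padded to 32 bits, is 0xFD3E4C44.
Split into bytes (most-significant first): FD 3E 4C 44.
Little-endian stores the least-significant byte at the lowest address.
So at ascending addresses the bytes are 44 4C 3E FD.

44 4C 3E FD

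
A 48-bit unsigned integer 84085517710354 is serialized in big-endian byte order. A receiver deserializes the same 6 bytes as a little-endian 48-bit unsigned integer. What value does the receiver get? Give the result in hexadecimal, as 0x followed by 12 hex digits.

84085517710354 in 48-bit hexadecimal is 0x4C79AF69F412.
Stored big-endian, the bytes at ascending addresses are 4C 79 AF 69 F4 12.
Read back as little-endian, the first byte is least significant, giving 0x12F469AF794C.

0x12F469AF794C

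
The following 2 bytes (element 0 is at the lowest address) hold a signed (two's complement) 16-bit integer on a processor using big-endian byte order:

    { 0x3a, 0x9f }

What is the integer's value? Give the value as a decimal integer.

Big-endian: lowest address holds the most-significant byte.
The bytes are already most-significant first: 0x3A9F.
0x3A9F = 15007.

15007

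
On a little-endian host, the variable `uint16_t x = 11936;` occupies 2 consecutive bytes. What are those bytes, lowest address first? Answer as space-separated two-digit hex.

A0 2E

11936 in hexadecimal, padded to 16 bits, is 0x2EA0.
Split into bytes (most-significant first): 2E A0.
In little-endian order the low byte comes first in memory.
So at ascending addresses the bytes are A0 2E.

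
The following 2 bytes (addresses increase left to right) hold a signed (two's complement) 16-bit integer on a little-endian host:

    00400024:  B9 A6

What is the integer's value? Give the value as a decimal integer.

Little-endian: lowest address holds the least-significant byte.
Reassemble most-significant byte first: A6 B9 → 0xA6B9.
Top bit is set, so as a signed 16-bit value this is 0xA6B9 − 2^16 = -22855.

-22855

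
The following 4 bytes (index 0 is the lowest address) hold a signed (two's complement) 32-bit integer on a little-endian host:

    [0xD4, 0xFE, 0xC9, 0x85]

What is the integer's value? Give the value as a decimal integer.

-2050359596

In little-endian order the low byte comes first in memory.
Reassemble most-significant byte first: 85 C9 FE D4 → 0x85C9FED4.
Top bit is set, so as a signed 32-bit value this is 0x85C9FED4 − 2^32 = -2050359596.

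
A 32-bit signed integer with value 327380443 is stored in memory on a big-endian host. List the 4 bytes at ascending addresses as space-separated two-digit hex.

327380443 in hexadecimal, padded to 32 bits, is 0x13836DDB.
Split into bytes (most-significant first): 13 83 6D DB.
Big-endian: lowest address holds the most-significant byte.
So the memory order matches the most-significant-first order: 13 83 6D DB.

13 83 6D DB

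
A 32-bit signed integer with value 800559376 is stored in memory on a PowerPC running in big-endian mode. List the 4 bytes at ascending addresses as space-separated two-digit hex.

800559376 in hexadecimal, padded to 32 bits, is 0x2FB79110.
Split into bytes (most-significant first): 2F B7 91 10.
Big-endian: lowest address holds the most-significant byte.
So the memory order matches the most-significant-first order: 2F B7 91 10.

2F B7 91 10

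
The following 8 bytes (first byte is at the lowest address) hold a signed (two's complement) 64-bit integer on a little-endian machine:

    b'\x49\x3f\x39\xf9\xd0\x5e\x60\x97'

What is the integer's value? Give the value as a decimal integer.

In little-endian order the low byte comes first in memory.
Reassemble most-significant byte first: 97 60 5E D0 F9 39 3F 49 → 0x97605ED0F9393F49.
Top bit is set, so as a signed 64-bit value this is 0x97605ED0F9393F49 − 2^64 = -7538921524590723255.

-7538921524590723255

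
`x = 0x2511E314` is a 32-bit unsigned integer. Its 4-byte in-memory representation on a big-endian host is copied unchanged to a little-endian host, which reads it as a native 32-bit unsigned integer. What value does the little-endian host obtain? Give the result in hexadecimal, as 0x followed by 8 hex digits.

0x14E31125

Stored big-endian, the bytes at ascending addresses are 25 11 E3 14.
Read back as little-endian, the first byte is least significant, giving 0x14E31125.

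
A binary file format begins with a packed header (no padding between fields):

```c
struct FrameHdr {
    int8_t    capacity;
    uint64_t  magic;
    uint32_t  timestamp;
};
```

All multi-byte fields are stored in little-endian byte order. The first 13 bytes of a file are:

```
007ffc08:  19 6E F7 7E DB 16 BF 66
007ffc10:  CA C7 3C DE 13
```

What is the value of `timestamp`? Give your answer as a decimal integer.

333331655

`timestamp` follows `capacity` (1 B), `magic` (8 B), so it starts at offset 1 + 8 = 9 and occupies 4 bytes.
Bytes at offsets 9..12: C7 3C DE 13.
Little-endian: lowest address holds the least-significant byte.
Reassemble most-significant byte first: 13 DE 3C C7 → 0x13DE3CC7.
0x13DE3CC7 = 333331655.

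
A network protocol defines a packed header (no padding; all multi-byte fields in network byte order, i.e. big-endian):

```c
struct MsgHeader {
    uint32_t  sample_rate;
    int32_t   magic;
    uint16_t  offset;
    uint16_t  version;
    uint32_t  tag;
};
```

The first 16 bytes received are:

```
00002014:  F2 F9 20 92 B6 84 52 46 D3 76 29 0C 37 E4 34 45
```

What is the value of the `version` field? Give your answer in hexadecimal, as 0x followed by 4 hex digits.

0x290C

`version` follows `sample_rate` (4 B), `magic` (4 B), `offset` (2 B), so it starts at offset 4 + 4 + 2 = 10 and occupies 2 bytes.
Bytes at offsets 10..11: 29 0C.
In big-endian order the high byte comes first in memory.
The bytes are already most-significant first: 0x290C.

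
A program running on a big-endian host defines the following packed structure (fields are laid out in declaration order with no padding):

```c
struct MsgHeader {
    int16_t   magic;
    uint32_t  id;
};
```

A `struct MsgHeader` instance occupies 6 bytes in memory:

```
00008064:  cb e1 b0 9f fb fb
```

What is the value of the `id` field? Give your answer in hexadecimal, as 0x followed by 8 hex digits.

`id` follows `magic` (2 bytes), so it starts at byte offset 2 and occupies 4 bytes.
Bytes at offsets 2..5: B0 9F FB FB.
Big-endian: lowest address holds the most-significant byte.
The bytes are already most-significant first: 0xB09FFBFB.

0xB09FFBFB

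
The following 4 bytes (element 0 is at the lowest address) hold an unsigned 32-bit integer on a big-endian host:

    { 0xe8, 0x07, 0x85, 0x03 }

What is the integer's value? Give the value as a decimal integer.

3892806915

In big-endian order the high byte comes first in memory.
The bytes are already most-significant first: 0xE8078503.
0xE8078503 = 3892806915.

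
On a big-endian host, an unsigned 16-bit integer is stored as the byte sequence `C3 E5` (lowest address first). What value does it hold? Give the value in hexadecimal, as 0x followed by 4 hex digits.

Big-endian: lowest address holds the most-significant byte.
The bytes are already most-significant first: 0xC3E5.

0xC3E5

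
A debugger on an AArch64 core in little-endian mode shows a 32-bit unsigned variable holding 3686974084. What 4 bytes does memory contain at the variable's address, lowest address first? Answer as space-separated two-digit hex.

84 C2 C2 DB

3686974084 in hexadecimal, padded to 32 bits, is 0xDBC2C284.
Split into bytes (most-significant first): DB C2 C2 84.
In little-endian order the low byte comes first in memory.
So at ascending addresses the bytes are 84 C2 C2 DB.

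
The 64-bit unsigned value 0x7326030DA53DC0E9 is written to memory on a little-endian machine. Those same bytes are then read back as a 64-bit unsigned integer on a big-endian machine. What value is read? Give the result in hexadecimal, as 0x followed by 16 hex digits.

0xE9C03DA50D032673

Stored little-endian, the bytes at ascending addresses are E9 C0 3D A5 0D 03 26 73.
Read back as big-endian, the last byte is least significant, giving 0xE9C03DA50D032673.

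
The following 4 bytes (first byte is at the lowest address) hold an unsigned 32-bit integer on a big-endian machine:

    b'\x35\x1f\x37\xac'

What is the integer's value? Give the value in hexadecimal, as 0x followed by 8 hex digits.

0x351F37AC

Big-endian stores the most-significant byte at the lowest address.
The bytes are already most-significant first: 0x351F37AC.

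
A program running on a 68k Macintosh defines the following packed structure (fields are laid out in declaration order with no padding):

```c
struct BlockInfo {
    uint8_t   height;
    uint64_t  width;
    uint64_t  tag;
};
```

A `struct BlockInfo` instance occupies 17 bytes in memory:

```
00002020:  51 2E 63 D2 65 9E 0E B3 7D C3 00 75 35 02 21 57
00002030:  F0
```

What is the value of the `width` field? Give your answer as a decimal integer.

`width` follows `height` (1 byte), so it starts at byte offset 1 and occupies 8 bytes.
Bytes at offsets 1..8: 2E 63 D2 65 9E 0E B3 7D.
Big-endian stores the most-significant byte at the lowest address.
The bytes are already most-significant first: 0x2E63D2659E0EB37D.
0x2E63D2659E0EB37D = 3342746682324333437.

3342746682324333437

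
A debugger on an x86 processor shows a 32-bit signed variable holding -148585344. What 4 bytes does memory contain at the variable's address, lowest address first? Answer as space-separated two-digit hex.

80 C4 24 F7

Two's complement of -148585344 in 32 bits: 148585344 = 0x08DB3B80; invert → 0xF724C47F; add 1 → 0xF724C480.
Split into bytes (most-significant first): F7 24 C4 80.
Little-endian: lowest address holds the least-significant byte.
So at ascending addresses the bytes are 80 C4 24 F7.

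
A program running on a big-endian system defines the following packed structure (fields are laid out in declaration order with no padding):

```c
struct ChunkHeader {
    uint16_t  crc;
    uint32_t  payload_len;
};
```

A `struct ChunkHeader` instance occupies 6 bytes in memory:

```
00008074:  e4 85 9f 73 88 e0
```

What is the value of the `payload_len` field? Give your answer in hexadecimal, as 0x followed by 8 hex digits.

`payload_len` follows `crc` (2 bytes), so it starts at byte offset 2 and occupies 4 bytes.
Bytes at offsets 2..5: 9F 73 88 E0.
Big-endian: lowest address holds the most-significant byte.
The bytes are already most-significant first: 0x9F7388E0.

0x9F7388E0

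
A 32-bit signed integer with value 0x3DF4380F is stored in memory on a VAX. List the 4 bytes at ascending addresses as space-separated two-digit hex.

0F 38 F4 3D

Split into bytes (most-significant first): 3D F4 38 0F.
Little-endian: lowest address holds the least-significant byte.
So at ascending addresses the bytes are 0F 38 F4 3D.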